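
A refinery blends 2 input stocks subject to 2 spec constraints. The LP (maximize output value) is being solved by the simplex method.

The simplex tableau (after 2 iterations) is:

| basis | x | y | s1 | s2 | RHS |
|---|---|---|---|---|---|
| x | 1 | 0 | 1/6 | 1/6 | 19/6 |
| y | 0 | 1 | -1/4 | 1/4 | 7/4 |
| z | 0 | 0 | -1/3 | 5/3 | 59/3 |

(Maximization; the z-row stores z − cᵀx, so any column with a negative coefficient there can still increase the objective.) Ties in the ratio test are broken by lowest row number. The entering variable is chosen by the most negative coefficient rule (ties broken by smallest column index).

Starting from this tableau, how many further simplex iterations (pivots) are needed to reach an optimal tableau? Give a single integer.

pivot: s1 in, x out → z = 26
No improving column remains; optimal.

1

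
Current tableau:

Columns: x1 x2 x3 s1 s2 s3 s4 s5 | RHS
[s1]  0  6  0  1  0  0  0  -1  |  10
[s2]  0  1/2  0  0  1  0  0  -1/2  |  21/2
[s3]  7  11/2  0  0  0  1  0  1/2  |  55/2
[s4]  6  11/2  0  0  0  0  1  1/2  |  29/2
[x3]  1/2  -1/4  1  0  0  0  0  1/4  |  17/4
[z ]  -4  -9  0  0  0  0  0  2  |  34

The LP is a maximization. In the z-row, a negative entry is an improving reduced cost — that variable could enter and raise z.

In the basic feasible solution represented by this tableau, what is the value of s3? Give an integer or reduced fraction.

s3 is basic (row 3); its value is the RHS of that row: 55/2.

55/2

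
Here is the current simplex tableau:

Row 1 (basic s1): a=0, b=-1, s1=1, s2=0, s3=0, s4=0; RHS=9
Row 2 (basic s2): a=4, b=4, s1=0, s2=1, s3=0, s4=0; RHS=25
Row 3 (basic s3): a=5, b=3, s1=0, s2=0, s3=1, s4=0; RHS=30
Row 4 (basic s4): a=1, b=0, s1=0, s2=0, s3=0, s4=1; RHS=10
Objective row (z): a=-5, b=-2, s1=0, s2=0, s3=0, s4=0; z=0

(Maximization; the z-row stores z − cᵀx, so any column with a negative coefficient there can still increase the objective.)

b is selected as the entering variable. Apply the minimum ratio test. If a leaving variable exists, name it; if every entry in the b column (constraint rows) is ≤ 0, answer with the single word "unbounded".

s2

Ratios: row 1 (s1): entry -1 ≤ 0, skip; row 2 (s2): 25/4 = 25/4; row 3 (s3): 30/3 = 10; row 4 (s4): entry 0 ≤ 0, skip.
Minimum ratio is in the s2 row, so s2 leaves.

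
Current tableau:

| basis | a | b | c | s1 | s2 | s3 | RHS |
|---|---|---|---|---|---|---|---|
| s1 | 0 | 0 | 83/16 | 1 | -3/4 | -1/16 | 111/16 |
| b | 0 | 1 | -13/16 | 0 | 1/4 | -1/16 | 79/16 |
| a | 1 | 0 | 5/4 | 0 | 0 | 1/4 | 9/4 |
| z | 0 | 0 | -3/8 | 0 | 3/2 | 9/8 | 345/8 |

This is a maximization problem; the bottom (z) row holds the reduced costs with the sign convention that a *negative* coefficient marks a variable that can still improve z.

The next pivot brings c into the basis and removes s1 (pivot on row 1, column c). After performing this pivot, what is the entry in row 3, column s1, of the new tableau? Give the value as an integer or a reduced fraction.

-20/83

Pivot element is row 1, column c: 83/16.
Normalize row 1: new (row 1, s1) = 1/(83/16) = 16/83.
row 3 ← row 3 − (5/4)·(new row 1): 0 − (5/4)·(16/83) = -20/83.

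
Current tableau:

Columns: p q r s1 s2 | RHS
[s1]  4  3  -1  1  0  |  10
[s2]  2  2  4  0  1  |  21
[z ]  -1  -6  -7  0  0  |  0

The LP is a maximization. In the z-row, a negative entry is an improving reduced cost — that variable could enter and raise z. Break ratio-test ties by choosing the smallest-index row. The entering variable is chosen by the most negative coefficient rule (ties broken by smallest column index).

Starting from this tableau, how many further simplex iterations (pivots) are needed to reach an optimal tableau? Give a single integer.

2

pivot: r in, s2 out → z = 147/4
pivot: q in, s1 out → z = 667/14
No improving column remains; optimal.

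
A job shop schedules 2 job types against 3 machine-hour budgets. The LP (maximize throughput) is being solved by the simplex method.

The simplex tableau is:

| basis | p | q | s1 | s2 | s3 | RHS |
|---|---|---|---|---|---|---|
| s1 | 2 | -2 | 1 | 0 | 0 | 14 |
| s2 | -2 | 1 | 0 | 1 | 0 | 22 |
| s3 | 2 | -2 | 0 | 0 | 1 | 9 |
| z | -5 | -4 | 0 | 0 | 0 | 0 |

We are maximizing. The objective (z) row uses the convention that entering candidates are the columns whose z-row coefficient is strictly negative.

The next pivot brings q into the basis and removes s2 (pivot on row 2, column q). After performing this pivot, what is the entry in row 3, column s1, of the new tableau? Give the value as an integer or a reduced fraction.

Pivot element is row 2, column q: 1.
Normalize row 2: new (row 2, s1) = 0/1 = 0.
row 3 ← row 3 − (-2)·(new row 2): 0 − (-2)·0 = 0.

0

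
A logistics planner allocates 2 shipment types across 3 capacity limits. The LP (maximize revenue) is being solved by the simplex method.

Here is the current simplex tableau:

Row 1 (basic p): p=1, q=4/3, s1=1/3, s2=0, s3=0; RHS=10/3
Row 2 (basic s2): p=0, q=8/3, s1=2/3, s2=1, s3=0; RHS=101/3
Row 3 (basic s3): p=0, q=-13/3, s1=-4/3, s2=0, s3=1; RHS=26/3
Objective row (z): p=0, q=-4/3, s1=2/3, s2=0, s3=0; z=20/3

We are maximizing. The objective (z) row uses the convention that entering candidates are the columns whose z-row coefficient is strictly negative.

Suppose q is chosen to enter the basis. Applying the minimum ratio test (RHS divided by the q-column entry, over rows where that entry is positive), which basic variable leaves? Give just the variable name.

Ratios: row 1 (p): (10/3)/(4/3) = 5/2; row 2 (s2): (101/3)/(8/3) = 101/8; row 3 (s3): entry -13/3 ≤ 0, skip.
Minimum ratio 5/2 is in the p row, so p leaves.

p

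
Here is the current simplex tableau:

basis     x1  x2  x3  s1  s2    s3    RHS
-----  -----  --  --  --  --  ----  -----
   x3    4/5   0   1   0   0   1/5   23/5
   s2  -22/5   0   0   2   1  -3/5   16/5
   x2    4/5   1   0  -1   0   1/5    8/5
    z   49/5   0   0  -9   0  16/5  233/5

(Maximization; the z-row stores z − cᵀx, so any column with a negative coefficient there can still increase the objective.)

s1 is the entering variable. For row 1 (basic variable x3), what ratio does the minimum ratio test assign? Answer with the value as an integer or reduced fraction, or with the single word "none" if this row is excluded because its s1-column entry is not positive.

none

The s1 entry in row 1 is 0 ≤ 0, so this row gives no ratio.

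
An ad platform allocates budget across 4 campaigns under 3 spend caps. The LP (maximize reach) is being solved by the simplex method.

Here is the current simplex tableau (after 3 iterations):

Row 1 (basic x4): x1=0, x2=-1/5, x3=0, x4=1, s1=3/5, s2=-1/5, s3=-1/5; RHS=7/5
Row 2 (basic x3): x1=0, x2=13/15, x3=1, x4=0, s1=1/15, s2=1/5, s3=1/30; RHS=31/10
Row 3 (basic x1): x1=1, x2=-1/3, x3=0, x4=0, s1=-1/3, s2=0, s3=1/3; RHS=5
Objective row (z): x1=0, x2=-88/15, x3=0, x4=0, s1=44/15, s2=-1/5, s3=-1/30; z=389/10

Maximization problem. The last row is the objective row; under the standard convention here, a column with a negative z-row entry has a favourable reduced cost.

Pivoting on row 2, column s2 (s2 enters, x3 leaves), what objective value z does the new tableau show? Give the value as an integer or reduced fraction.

Minimum ratio for s2: (31/10)/(1/5) = 31/2.
z changes by −(z-row coeff of s2)·ratio = −(-1/5)·(31/2) = 31/10.
New z = 389/10 + (31/10) = 42.

42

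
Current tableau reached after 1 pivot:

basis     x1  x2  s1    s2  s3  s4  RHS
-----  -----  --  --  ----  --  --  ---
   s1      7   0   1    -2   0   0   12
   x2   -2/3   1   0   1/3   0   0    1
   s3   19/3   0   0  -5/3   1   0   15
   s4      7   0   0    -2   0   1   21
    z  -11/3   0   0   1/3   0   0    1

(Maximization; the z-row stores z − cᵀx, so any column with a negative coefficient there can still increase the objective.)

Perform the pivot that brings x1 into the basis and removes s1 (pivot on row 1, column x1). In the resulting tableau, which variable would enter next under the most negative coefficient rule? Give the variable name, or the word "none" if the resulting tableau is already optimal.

Pivot element 7. New z-row = old z-row − (-11/3)·(row 1/7).
Updated z-row coefficients: x1: 0, x2: 0, s1: 11/21, s2: -5/7, s3: 0, s4: 0.
The most negative is -5/7 in column s2, so s2 would enter next.

s2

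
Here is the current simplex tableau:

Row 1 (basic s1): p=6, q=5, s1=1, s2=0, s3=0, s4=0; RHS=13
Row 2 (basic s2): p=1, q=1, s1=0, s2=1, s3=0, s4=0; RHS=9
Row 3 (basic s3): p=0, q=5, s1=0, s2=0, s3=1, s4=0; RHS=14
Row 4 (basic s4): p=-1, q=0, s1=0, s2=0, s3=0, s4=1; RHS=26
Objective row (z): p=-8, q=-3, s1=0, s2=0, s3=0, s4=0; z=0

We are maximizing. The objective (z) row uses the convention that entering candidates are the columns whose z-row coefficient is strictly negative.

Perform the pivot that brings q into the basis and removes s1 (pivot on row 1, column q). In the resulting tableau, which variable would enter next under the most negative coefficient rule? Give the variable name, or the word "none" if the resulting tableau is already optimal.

Pivot element 5. New z-row = old z-row − (-3)·(row 1/5).
Updated z-row coefficients: p: -22/5, q: 0, s1: 3/5, s2: 0, s3: 0, s4: 0.
The most negative is -22/5 in column p, so p would enter next.

p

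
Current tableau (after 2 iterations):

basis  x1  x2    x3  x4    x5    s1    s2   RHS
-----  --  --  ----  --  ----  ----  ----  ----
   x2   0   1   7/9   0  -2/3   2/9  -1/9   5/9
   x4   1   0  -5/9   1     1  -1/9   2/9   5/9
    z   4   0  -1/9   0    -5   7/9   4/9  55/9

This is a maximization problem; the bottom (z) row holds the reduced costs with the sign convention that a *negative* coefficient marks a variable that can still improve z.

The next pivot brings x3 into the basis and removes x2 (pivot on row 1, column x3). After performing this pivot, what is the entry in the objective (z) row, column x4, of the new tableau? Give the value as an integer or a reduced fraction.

0

Pivot element is row 1, column x3: 7/9.
Normalize row 1: new (row 1, x4) = 0/(7/9) = 0.
z-row ← z-row − (-1/9)·(new row 1): 0 − (-1/9)·0 = 0.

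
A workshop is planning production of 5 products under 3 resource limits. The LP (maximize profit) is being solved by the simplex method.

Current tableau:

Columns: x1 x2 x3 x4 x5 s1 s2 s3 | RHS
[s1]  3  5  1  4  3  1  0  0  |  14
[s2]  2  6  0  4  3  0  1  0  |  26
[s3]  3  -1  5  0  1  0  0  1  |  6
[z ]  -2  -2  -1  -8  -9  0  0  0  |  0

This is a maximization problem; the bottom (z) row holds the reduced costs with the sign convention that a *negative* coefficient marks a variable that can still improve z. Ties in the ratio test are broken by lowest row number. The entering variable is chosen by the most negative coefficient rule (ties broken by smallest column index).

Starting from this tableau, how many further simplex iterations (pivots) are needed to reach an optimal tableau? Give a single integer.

pivot: x5 in, s1 out → z = 42
No improving column remains; optimal.

1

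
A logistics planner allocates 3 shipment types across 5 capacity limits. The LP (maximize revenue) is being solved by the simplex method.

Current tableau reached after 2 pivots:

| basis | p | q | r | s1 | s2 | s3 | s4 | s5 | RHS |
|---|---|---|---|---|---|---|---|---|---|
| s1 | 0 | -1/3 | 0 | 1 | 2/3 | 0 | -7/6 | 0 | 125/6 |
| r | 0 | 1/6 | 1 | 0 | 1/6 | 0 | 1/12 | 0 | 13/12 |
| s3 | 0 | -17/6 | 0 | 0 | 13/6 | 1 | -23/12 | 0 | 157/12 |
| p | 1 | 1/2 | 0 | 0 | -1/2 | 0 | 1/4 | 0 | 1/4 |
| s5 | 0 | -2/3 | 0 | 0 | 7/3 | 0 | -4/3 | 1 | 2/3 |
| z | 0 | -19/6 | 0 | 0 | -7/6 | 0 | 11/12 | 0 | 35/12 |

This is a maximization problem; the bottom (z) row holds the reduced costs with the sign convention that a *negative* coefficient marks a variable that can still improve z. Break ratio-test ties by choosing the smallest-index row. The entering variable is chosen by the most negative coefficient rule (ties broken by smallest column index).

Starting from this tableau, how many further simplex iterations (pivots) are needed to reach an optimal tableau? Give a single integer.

pivot: q in, p out → z = 9/2
pivot: s2 in, s5 out → z = 71/10
pivot: s4 in, r out → z = 15/2
No improving column remains; optimal.

3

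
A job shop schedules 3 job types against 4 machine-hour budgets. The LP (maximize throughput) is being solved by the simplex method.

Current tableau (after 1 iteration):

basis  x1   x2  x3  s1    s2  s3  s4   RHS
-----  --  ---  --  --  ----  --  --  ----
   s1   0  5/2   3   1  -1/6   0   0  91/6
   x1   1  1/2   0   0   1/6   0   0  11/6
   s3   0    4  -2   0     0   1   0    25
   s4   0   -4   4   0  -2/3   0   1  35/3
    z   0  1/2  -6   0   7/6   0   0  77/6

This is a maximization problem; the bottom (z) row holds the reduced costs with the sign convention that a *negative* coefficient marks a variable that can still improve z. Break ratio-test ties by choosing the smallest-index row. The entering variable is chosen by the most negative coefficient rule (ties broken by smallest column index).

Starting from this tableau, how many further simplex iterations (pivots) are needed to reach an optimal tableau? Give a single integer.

2

pivot: x3 in, s4 out → z = 91/3
pivot: x2 in, s1 out → z = 147/4
No improving column remains; optimal.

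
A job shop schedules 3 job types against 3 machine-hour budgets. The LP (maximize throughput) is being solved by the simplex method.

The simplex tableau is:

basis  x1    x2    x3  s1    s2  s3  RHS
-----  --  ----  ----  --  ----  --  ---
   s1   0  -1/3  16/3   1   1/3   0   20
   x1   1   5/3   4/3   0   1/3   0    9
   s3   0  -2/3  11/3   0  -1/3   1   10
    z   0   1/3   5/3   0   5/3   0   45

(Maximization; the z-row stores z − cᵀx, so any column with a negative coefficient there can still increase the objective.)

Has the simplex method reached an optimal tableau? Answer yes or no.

No objective-row coefficient is strictly negative, so no entering variable exists; the tableau is optimal.

yes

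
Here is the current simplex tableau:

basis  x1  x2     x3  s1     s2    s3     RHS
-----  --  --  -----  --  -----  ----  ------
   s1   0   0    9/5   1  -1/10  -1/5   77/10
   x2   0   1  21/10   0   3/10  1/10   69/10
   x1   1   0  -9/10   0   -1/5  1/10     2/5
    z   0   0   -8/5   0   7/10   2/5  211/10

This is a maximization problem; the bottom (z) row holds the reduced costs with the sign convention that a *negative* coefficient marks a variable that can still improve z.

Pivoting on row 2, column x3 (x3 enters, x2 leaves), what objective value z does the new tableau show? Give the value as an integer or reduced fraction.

Minimum ratio for x3: (69/10)/(21/10) = 23/7.
z changes by −(z-row coeff of x3)·ratio = −(-8/5)·(23/7) = 184/35.
New z = 211/10 + (184/35) = 369/14.

369/14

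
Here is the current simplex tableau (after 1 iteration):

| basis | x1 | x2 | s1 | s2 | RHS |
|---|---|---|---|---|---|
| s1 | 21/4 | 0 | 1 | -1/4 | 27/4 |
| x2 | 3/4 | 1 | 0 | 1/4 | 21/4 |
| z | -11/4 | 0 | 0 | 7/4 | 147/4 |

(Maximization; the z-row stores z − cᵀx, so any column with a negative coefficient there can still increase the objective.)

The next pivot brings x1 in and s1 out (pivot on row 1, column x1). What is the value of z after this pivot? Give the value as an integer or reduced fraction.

Minimum ratio for x1: (27/4)/(21/4) = 9/7.
z changes by −(z-row coeff of x1)·ratio = −(-11/4)·(9/7) = 99/28.
New z = 147/4 + (99/28) = 282/7.

282/7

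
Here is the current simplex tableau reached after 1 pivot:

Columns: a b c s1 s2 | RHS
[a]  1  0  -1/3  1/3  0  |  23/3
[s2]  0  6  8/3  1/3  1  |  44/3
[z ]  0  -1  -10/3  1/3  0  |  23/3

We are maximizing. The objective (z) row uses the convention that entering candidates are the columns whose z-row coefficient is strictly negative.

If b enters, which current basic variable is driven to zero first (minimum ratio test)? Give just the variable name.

s2

Ratios: row 1 (a): entry 0 ≤ 0, skip; row 2 (s2): (44/3)/6 = 22/9.
Minimum ratio 22/9 is in the s2 row, so s2 leaves.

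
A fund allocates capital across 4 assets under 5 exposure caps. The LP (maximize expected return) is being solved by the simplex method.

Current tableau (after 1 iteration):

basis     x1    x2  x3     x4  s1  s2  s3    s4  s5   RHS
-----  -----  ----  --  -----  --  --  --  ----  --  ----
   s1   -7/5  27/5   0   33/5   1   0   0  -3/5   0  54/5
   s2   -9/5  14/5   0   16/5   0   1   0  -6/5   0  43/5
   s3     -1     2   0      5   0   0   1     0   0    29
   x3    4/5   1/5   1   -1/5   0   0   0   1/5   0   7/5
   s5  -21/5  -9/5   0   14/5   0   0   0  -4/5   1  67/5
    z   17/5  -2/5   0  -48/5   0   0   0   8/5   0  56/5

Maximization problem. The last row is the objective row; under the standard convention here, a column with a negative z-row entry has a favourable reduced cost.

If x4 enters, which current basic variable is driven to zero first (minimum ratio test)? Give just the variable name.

Ratios: row 1 (s1): (54/5)/(33/5) = 18/11; row 2 (s2): (43/5)/(16/5) = 43/16; row 3 (s3): 29/5 = 29/5; row 4 (x3): entry -1/5 ≤ 0, skip; row 5 (s5): (67/5)/(14/5) = 67/14.
Minimum ratio 18/11 is in the s1 row, so s1 leaves.

s1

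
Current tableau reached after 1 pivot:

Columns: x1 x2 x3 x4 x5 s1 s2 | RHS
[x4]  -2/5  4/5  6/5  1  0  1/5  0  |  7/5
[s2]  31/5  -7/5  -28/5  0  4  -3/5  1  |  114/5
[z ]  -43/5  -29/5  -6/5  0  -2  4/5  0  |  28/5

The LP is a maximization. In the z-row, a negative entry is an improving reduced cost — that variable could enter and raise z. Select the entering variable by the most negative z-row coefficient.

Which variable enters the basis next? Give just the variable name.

Objective-row coefficients: x1: -43/5, x2: -29/5, x3: -6/5, x4: 0, x5: -2, s1: 4/5, s2: 0.
The most negative is -43/5 in column x1, so x1 enters.

x1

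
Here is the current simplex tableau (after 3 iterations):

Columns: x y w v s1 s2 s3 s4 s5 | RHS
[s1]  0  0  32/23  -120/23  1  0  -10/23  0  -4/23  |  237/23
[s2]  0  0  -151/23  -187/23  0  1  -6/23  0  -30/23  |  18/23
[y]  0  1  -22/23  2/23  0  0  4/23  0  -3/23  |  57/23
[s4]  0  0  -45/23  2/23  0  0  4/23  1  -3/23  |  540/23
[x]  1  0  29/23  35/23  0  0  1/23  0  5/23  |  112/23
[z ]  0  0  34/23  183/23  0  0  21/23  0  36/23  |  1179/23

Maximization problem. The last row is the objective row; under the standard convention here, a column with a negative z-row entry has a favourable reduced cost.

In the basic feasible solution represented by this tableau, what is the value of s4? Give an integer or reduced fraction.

s4 is basic (row 4); its value is the RHS of that row: 540/23.

540/23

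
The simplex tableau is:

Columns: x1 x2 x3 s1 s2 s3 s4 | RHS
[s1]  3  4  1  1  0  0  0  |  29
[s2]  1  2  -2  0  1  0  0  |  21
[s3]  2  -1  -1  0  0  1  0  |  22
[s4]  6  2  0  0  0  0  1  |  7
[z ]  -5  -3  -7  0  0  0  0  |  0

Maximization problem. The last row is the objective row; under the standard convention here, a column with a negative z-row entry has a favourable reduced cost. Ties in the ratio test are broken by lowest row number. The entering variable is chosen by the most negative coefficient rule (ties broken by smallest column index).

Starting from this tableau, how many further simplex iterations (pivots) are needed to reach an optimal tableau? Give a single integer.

pivot: x3 in, s1 out → z = 203
No improving column remains; optimal.

1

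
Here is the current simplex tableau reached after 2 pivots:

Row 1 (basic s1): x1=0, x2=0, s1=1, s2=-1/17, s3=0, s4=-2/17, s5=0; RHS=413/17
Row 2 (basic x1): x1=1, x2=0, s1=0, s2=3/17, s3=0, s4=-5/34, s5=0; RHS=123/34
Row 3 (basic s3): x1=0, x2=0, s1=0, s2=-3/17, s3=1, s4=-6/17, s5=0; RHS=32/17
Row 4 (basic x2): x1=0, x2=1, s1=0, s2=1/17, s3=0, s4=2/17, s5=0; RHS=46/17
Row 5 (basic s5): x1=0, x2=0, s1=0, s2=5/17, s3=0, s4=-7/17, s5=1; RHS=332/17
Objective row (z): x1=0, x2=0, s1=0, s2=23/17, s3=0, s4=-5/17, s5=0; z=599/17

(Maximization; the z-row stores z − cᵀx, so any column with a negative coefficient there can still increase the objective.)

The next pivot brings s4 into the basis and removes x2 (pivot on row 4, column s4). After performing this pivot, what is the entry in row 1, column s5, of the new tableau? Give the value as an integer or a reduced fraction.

0

Pivot element is row 4, column s4: 2/17.
Normalize row 4: new (row 4, s5) = 0/(2/17) = 0.
row 1 ← row 1 − (-2/17)·(new row 4): 0 − (-2/17)·0 = 0.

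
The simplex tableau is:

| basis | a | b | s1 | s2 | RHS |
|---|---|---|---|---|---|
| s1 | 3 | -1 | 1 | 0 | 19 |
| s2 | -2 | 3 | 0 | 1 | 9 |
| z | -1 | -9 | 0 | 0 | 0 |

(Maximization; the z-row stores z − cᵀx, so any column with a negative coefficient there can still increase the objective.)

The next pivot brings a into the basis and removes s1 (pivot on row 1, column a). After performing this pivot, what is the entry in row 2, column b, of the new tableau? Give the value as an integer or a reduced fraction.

Pivot element is row 1, column a: 3.
Normalize row 1: new (row 1, b) = (-1)/3 = -1/3.
row 2 ← row 2 − (-2)·(new row 1): 3 − (-2)·(-1/3) = 7/3.

7/3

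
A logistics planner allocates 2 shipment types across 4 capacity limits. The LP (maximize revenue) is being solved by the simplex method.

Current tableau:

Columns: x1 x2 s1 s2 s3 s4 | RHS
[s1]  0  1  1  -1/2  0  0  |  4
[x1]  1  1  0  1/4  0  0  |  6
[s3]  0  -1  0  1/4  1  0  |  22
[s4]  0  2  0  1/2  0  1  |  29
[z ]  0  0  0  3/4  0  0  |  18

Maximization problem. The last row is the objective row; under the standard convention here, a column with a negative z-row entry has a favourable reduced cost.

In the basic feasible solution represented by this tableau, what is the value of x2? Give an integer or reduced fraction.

x2 is nonbasic (not in the basis column), so its value in the current BFS is 0.

0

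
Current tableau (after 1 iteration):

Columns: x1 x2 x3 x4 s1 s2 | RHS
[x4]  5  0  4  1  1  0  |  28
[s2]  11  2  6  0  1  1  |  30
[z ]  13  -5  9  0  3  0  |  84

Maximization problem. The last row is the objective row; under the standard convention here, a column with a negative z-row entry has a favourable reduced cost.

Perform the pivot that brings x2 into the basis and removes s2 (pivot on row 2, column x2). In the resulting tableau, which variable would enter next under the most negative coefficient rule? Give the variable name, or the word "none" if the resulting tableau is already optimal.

none

Pivot element 2. New z-row = old z-row − (-5)·(row 2/2).
Updated z-row coefficients: x1: 81/2, x2: 0, x3: 24, x4: 0, s1: 11/2, s2: 5/2.
No coefficient is strictly negative; the tableau after this pivot is optimal.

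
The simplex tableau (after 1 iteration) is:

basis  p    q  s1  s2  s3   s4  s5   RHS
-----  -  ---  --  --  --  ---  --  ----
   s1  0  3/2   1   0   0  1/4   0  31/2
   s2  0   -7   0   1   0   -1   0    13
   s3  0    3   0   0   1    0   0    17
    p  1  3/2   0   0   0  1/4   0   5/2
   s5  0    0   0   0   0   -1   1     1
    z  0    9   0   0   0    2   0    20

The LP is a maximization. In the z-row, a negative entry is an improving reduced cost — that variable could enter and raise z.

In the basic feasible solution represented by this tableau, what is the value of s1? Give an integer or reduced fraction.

s1 is basic (row 1); its value is the RHS of that row: 31/2.

31/2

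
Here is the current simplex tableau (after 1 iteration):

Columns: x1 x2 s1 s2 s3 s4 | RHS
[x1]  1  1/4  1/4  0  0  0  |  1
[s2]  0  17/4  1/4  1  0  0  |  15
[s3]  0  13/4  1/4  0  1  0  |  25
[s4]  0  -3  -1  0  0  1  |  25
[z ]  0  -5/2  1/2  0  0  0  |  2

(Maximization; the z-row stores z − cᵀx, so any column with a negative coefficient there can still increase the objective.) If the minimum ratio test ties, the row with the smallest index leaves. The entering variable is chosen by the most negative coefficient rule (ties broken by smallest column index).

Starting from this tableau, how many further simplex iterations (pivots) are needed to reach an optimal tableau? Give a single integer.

1

pivot: x2 in, s2 out → z = 184/17
No improving column remains; optimal.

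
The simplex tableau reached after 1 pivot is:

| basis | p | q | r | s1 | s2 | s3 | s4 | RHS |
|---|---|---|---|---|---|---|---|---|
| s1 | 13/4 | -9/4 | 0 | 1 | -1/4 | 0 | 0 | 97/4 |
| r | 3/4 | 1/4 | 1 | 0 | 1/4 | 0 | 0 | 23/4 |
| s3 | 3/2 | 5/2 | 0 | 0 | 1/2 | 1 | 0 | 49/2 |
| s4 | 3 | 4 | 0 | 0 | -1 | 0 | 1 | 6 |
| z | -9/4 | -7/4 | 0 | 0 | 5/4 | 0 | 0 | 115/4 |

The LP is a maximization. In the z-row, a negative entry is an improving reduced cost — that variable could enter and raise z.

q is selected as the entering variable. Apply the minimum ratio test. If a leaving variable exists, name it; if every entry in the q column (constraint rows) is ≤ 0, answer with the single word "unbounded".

Ratios: row 1 (s1): entry -9/4 ≤ 0, skip; row 2 (r): (23/4)/(1/4) = 23; row 3 (s3): (49/2)/(5/2) = 49/5; row 4 (s4): 6/4 = 3/2.
Minimum ratio is in the s4 row, so s4 leaves.

s4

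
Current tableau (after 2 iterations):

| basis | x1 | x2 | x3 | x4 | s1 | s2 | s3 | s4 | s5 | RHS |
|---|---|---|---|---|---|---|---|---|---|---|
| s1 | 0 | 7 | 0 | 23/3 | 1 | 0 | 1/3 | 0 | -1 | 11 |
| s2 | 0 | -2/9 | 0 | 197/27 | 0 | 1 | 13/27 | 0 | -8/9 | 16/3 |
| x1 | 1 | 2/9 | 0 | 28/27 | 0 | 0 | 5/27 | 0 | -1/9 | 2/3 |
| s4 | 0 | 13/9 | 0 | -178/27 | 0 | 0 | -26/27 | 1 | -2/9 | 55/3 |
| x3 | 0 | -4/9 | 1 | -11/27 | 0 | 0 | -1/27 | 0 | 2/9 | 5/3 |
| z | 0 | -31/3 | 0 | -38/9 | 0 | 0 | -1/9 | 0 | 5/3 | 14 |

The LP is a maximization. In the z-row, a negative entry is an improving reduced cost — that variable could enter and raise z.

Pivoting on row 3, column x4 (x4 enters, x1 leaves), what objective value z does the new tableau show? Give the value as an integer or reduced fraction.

Minimum ratio for x4: (2/3)/(28/27) = 9/14.
z changes by −(z-row coeff of x4)·ratio = −(-38/9)·(9/14) = 19/7.
New z = 14 + (19/7) = 117/7.

117/7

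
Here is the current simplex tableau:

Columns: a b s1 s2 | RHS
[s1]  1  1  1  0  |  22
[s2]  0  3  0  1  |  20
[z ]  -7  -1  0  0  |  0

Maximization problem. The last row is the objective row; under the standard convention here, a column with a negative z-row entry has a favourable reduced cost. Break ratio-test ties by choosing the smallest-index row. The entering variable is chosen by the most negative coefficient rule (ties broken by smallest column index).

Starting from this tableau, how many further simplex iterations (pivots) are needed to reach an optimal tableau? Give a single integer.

pivot: a in, s1 out → z = 154
No improving column remains; optimal.

1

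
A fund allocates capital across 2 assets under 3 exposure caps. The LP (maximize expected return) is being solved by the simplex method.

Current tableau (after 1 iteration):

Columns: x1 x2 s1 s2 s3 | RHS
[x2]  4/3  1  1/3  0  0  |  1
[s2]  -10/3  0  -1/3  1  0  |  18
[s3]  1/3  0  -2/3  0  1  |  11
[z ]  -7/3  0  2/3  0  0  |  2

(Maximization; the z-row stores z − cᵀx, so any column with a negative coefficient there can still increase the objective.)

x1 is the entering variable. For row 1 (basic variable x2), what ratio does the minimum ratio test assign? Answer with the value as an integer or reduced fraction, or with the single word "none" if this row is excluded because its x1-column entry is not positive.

3/4

Ratio = RHS / (x1 entry) = 1 / (4/3) = 3/4.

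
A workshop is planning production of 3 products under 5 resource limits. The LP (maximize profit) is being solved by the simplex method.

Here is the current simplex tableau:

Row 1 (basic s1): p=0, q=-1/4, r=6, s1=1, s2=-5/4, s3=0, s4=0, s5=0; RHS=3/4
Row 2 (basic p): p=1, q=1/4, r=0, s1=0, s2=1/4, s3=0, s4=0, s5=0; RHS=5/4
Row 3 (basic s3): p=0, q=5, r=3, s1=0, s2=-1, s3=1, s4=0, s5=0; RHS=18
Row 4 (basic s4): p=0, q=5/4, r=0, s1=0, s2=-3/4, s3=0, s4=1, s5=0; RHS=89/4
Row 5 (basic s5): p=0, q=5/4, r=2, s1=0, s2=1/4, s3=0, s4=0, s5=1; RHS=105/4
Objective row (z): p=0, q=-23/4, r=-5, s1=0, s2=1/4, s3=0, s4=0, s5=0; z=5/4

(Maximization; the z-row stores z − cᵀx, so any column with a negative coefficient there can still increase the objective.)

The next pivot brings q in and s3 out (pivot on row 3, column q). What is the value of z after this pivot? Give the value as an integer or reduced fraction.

439/20

Minimum ratio for q: 18/5 = 18/5.
z changes by −(z-row coeff of q)·ratio = −(-23/4)·(18/5) = 207/10.
New z = 5/4 + (207/10) = 439/20.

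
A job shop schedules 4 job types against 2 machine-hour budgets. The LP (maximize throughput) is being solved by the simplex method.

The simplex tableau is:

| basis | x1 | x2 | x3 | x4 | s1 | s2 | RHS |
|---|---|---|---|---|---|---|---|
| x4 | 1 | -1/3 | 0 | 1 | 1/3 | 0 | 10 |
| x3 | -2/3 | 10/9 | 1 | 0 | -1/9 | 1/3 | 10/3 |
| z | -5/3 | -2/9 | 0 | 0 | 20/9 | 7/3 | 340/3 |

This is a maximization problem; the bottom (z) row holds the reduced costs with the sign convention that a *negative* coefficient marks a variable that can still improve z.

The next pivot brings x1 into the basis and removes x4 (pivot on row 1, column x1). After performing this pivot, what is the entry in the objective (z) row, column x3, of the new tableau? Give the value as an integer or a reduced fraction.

0

Pivot element is row 1, column x1: 1.
Normalize row 1: new (row 1, x3) = 0/1 = 0.
z-row ← z-row − (-5/3)·(new row 1): 0 − (-5/3)·0 = 0.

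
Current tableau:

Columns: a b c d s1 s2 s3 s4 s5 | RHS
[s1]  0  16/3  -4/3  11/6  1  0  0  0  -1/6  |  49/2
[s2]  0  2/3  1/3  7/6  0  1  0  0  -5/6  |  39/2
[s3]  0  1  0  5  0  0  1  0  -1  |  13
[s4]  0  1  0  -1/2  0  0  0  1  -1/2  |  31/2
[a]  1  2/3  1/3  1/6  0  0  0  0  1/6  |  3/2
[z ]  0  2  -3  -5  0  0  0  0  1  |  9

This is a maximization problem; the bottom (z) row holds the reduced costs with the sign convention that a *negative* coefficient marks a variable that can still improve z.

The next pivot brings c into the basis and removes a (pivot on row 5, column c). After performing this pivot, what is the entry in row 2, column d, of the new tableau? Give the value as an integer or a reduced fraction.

1

Pivot element is row 5, column c: 1/3.
Normalize row 5: new (row 5, d) = (1/6)/(1/3) = 1/2.
row 2 ← row 2 − (1/3)·(new row 5): 7/6 − (1/3)·(1/2) = 1.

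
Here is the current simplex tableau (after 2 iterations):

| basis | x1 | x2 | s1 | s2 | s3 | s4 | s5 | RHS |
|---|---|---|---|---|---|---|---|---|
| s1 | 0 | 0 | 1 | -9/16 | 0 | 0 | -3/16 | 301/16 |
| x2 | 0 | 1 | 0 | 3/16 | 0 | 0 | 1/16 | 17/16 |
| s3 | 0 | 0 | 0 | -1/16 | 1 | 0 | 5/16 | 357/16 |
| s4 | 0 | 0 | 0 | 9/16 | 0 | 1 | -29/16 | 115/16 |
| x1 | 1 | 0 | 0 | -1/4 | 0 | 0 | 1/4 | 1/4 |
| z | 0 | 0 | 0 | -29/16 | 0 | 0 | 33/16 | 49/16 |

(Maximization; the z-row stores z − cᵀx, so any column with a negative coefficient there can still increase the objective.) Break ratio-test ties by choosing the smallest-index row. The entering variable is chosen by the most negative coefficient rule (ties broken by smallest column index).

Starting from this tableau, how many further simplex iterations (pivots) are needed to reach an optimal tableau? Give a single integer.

1

pivot: s2 in, x2 out → z = 40/3
No improving column remains; optimal.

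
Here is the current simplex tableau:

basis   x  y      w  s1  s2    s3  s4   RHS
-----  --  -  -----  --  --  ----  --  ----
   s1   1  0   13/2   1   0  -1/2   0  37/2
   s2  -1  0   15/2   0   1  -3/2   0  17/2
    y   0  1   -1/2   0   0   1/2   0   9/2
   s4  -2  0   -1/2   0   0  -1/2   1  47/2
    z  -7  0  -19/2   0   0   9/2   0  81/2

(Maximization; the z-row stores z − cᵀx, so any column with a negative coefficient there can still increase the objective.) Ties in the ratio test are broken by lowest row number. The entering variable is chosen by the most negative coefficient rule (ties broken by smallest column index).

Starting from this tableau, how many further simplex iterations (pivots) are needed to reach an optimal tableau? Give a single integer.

pivot: w in, s2 out → z = 769/15
pivot: x in, s1 out → z = 704/7
pivot: s2 in, w out → z = 170
No improving column remains; optimal.

3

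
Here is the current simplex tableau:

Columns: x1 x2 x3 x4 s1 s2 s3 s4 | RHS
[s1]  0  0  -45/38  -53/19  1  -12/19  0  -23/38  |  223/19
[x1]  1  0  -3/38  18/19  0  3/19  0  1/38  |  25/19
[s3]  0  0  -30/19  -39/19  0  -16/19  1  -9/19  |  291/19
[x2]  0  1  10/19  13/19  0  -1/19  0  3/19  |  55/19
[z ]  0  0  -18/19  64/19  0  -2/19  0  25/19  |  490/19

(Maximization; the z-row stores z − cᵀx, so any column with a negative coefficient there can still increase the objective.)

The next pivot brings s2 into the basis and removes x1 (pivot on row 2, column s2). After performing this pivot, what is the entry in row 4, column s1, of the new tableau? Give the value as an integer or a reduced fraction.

0

Pivot element is row 2, column s2: 3/19.
Normalize row 2: new (row 2, s1) = 0/(3/19) = 0.
row 4 ← row 4 − (-1/19)·(new row 2): 0 − (-1/19)·0 = 0.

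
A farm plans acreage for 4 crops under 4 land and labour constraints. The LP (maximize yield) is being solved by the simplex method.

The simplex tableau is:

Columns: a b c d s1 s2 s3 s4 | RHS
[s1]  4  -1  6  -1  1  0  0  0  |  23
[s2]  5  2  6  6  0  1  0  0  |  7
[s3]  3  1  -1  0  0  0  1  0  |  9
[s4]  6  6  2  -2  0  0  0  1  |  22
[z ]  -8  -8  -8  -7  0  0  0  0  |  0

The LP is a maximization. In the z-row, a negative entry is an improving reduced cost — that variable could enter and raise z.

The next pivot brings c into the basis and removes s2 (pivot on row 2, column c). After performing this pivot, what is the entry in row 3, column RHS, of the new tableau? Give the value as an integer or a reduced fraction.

Pivot element is row 2, column c: 6.
Normalize row 2: new (row 2, RHS) = 7/6 = 7/6.
row 3 ← row 3 − (-1)·(new row 2): 9 − (-1)·(7/6) = 61/6.

61/6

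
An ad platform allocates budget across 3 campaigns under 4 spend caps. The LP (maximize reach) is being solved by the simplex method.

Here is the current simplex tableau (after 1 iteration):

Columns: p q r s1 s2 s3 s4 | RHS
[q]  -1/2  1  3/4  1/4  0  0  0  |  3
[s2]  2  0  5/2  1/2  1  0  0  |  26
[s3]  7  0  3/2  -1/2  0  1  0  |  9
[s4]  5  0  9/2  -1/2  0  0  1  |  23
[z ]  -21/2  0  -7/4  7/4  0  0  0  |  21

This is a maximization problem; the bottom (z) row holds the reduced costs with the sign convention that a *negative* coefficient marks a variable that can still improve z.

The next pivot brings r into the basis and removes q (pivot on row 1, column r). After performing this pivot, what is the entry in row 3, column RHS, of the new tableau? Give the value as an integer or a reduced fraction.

Pivot element is row 1, column r: 3/4.
Normalize row 1: new (row 1, RHS) = 3/(3/4) = 4.
row 3 ← row 3 − (3/2)·(new row 1): 9 − (3/2)·4 = 3.

3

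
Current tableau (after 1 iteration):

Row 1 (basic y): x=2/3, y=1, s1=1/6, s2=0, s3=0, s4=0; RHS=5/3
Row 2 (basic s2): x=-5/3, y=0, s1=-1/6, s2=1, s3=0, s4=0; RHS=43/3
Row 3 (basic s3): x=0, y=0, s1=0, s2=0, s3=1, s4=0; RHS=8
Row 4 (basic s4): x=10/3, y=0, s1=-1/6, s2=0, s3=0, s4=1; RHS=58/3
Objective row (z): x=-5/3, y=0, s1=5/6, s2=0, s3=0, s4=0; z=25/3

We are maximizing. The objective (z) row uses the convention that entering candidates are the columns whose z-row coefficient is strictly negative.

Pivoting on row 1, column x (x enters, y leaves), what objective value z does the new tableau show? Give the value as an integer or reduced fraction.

25/2

Minimum ratio for x: (5/3)/(2/3) = 5/2.
z changes by −(z-row coeff of x)·ratio = −(-5/3)·(5/2) = 25/6.
New z = 25/3 + (25/6) = 25/2.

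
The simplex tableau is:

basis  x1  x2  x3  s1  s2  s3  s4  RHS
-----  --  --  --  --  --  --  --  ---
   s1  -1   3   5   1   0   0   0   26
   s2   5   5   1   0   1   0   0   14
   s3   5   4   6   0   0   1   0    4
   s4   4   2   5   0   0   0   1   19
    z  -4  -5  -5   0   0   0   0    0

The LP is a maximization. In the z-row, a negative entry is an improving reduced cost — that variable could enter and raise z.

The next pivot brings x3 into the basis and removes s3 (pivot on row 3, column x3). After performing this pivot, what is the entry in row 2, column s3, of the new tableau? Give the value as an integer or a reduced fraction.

Pivot element is row 3, column x3: 6.
Normalize row 3: new (row 3, s3) = 1/6 = 1/6.
row 2 ← row 2 − 1·(new row 3): 0 − 1·(1/6) = -1/6.

-1/6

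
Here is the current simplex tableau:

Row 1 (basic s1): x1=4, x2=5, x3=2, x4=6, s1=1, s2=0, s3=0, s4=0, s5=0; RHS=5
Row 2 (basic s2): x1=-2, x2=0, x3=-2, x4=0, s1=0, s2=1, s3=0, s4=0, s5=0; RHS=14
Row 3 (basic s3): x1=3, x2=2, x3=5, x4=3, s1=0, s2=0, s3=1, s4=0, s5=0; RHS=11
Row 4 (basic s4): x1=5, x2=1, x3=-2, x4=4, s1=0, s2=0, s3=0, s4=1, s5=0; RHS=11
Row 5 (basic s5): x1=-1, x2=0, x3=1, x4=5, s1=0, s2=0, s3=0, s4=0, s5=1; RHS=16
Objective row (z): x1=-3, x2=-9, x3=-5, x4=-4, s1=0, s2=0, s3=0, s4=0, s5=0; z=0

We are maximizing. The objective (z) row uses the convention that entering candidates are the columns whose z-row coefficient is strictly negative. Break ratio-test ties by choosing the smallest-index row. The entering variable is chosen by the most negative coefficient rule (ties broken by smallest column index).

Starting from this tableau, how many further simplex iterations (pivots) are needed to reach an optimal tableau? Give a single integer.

pivot: x2 in, s1 out → z = 9
pivot: x3 in, s3 out → z = 12
No improving column remains; optimal.

2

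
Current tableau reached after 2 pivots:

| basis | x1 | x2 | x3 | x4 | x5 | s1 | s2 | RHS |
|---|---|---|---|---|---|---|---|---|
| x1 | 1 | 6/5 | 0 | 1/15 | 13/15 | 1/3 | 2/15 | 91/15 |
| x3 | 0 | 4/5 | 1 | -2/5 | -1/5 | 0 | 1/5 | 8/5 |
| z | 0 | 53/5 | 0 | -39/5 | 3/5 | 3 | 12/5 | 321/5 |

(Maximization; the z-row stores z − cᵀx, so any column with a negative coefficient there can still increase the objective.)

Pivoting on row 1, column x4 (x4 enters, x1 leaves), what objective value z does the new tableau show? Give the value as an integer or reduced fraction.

774

Minimum ratio for x4: (91/15)/(1/15) = 91.
z changes by −(z-row coeff of x4)·ratio = −(-39/5)·91 = 3549/5.
New z = 321/5 + (3549/5) = 774.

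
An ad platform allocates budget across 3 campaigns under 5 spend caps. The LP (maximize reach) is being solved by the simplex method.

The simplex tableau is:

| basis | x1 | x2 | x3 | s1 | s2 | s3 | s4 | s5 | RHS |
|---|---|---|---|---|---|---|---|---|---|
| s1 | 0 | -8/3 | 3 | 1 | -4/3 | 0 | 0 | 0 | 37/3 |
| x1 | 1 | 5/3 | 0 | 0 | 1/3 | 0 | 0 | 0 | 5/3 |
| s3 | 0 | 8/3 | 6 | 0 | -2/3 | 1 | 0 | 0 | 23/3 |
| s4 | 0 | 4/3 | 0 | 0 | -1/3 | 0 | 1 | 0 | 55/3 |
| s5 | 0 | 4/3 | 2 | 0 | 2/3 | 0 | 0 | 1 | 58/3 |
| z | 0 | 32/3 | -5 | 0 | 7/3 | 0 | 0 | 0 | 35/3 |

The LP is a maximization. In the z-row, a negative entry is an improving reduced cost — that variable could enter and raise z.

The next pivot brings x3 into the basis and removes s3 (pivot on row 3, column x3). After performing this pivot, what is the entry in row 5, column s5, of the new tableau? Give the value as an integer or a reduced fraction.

1

Pivot element is row 3, column x3: 6.
Normalize row 3: new (row 3, s5) = 0/6 = 0.
row 5 ← row 5 − 2·(new row 3): 1 − 2·0 = 1.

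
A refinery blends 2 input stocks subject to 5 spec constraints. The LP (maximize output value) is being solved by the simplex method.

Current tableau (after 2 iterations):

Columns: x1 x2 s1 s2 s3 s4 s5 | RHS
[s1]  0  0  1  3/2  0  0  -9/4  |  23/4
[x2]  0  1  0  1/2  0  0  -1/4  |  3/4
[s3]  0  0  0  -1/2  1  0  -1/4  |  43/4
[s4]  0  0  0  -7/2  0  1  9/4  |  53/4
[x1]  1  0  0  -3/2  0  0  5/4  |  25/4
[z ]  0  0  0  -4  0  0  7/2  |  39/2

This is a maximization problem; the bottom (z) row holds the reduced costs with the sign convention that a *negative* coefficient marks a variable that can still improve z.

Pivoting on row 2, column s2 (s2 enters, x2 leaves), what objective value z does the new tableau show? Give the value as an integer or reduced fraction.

51/2

Minimum ratio for s2: (3/4)/(1/2) = 3/2.
z changes by −(z-row coeff of s2)·ratio = −(-4)·(3/2) = 6.
New z = 39/2 + 6 = 51/2.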